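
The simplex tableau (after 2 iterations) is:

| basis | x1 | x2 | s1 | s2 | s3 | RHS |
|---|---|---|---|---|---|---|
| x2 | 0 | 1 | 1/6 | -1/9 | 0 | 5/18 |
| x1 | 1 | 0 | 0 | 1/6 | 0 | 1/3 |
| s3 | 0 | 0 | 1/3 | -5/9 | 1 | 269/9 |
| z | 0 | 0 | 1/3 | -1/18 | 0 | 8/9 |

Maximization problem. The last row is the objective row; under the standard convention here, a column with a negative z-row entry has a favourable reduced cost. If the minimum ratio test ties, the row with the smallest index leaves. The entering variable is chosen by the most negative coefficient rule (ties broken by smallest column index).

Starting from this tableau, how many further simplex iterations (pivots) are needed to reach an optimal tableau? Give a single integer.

1

pivot: s2 in, x1 out → z = 1
No improving column remains; optimal.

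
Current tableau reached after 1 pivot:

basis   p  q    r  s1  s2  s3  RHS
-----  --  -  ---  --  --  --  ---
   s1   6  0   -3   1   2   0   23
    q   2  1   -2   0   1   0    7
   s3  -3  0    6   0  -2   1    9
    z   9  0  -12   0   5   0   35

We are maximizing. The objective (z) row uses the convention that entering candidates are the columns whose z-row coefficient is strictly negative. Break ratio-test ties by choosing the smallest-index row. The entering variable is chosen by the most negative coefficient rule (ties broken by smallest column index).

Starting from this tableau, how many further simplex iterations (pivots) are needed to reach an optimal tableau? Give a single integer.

1

pivot: r in, s3 out → z = 53
No improving column remains; optimal.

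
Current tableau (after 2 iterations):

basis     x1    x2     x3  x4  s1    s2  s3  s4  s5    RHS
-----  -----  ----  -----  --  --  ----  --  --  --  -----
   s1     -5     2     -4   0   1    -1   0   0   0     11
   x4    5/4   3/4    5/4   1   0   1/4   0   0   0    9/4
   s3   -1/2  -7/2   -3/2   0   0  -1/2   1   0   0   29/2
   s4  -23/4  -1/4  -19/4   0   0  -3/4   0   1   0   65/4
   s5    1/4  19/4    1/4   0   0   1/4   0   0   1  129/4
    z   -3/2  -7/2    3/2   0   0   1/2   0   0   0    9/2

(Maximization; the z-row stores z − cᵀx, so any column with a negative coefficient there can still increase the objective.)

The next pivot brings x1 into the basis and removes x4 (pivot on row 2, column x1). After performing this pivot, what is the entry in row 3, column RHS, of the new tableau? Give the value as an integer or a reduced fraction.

77/5

Pivot element is row 2, column x1: 5/4.
Normalize row 2: new (row 2, RHS) = (9/4)/(5/4) = 9/5.
row 3 ← row 3 − (-1/2)·(new row 2): 29/2 − (-1/2)·(9/5) = 77/5.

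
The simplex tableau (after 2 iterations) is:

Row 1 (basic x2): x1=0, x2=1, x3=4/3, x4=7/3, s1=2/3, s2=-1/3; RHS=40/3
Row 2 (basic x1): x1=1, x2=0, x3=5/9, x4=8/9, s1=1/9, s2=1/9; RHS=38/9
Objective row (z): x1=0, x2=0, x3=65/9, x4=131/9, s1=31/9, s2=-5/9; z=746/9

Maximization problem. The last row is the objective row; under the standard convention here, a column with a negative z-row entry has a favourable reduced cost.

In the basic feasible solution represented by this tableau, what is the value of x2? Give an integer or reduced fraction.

40/3

x2 is basic (row 1); its value is the RHS of that row: 40/3.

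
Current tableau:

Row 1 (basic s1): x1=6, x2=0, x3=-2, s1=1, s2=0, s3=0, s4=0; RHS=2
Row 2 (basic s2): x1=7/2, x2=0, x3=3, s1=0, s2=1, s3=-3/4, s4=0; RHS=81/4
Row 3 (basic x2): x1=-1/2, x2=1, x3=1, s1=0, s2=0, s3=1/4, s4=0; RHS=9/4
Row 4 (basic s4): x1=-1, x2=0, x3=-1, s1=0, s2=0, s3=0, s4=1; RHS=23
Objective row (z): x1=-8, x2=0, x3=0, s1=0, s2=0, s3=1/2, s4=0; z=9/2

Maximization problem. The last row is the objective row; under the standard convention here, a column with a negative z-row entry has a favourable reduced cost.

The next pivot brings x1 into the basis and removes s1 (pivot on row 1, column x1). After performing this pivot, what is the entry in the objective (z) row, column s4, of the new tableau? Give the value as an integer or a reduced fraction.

0

Pivot element is row 1, column x1: 6.
Normalize row 1: new (row 1, s4) = 0/6 = 0.
z-row ← z-row − (-8)·(new row 1): 0 − (-8)·0 = 0.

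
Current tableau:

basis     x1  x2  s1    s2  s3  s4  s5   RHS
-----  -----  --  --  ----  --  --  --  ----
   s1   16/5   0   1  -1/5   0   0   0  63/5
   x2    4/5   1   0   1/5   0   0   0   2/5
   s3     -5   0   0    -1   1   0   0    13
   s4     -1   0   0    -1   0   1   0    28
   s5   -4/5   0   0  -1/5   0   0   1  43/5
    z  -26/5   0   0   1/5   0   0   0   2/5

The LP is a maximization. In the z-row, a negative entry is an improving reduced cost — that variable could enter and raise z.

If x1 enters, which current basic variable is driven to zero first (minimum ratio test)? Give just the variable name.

x2

Ratios: row 1 (s1): (63/5)/(16/5) = 63/16; row 2 (x2): (2/5)/(4/5) = 1/2; row 3 (s3): entry -5 ≤ 0, skip; row 4 (s4): entry -1 ≤ 0, skip; row 5 (s5): entry -4/5 ≤ 0, skip.
Minimum ratio 1/2 is in the x2 row, so x2 leaves.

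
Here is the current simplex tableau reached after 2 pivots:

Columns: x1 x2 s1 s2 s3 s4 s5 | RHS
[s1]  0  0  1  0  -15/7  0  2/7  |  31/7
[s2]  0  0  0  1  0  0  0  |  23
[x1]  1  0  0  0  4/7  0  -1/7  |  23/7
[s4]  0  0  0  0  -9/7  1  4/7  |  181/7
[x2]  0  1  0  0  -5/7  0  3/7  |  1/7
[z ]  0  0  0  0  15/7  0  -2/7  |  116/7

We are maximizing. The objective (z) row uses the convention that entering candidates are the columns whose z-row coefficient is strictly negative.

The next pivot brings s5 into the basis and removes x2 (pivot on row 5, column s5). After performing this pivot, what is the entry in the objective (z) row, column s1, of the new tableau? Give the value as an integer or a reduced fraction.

0

Pivot element is row 5, column s5: 3/7.
Normalize row 5: new (row 5, s1) = 0/(3/7) = 0.
z-row ← z-row − (-2/7)·(new row 5): 0 − (-2/7)·0 = 0.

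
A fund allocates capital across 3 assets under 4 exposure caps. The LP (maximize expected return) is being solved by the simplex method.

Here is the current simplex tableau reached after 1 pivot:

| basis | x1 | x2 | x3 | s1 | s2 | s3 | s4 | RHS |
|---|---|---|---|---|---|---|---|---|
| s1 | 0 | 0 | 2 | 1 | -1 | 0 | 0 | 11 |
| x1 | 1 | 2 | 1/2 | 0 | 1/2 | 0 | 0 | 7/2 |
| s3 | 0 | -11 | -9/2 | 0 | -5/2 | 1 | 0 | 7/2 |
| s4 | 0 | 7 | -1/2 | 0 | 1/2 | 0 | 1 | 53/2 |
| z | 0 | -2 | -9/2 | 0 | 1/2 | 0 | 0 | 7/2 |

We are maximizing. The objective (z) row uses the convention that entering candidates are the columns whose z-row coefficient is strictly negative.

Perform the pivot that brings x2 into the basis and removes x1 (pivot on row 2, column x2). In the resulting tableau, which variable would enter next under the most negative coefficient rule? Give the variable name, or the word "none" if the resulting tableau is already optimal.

x3

Pivot element 2. New z-row = old z-row − (-2)·(row 2/2).
Updated z-row coefficients: x1: 1, x2: 0, x3: -4, s1: 0, s2: 1, s3: 0, s4: 0.
The most negative is -4 in column x3, so x3 would enter next.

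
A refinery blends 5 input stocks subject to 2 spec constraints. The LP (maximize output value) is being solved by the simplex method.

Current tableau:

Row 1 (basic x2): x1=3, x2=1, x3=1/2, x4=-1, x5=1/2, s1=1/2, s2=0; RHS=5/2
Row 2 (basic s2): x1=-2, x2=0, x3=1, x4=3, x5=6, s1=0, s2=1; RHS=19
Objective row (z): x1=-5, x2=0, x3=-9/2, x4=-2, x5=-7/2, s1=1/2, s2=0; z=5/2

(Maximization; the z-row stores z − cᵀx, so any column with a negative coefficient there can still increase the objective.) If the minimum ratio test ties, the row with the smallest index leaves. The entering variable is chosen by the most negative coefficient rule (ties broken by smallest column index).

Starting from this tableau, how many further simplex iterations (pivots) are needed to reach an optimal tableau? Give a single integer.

pivot: x1 in, x2 out → z = 20/3
pivot: x3 in, x1 out → z = 25
pivot: x4 in, s2 out → z = 279/5
No improving column remains; optimal.

3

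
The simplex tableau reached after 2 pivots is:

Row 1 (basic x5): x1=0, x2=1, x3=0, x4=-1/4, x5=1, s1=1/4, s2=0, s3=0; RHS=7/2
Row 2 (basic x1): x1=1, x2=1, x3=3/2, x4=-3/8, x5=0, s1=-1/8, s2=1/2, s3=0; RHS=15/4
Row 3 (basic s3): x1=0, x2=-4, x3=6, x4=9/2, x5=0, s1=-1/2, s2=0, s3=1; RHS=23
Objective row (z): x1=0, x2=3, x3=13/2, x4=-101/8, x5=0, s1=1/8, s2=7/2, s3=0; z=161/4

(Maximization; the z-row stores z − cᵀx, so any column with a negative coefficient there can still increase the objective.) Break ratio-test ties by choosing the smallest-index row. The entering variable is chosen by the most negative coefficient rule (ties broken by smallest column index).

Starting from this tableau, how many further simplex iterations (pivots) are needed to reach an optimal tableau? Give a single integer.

2

pivot: x4 in, s3 out → z = 943/9
pivot: x2 in, x5 out → z = 1087/7
No improving column remains; optimal.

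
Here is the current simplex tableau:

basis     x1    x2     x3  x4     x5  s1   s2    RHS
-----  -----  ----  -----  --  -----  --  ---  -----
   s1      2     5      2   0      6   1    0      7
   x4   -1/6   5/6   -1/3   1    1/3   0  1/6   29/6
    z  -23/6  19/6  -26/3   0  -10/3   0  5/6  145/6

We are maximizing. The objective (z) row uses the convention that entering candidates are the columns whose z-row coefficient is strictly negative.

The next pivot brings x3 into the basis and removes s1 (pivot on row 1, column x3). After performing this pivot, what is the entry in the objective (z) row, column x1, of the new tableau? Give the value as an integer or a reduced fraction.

Pivot element is row 1, column x3: 2.
Normalize row 1: new (row 1, x1) = 2/2 = 1.
z-row ← z-row − (-26/3)·(new row 1): -23/6 − (-26/3)·1 = 29/6.

29/6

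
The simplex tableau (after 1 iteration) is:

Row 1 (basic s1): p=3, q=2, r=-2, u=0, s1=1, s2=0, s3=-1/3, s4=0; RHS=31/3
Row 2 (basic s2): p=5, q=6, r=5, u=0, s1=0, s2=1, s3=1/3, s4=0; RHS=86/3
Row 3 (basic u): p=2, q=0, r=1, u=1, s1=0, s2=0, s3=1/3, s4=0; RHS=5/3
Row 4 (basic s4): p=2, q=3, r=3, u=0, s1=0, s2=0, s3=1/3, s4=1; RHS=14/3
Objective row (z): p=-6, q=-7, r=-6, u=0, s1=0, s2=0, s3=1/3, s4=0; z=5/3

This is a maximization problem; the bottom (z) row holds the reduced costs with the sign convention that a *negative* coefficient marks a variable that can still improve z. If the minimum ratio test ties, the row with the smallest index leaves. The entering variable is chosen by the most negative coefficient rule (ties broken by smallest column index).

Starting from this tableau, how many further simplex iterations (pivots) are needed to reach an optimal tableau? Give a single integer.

2

pivot: q in, s4 out → z = 113/9
pivot: p in, u out → z = 41/3
No improving column remains; optimal.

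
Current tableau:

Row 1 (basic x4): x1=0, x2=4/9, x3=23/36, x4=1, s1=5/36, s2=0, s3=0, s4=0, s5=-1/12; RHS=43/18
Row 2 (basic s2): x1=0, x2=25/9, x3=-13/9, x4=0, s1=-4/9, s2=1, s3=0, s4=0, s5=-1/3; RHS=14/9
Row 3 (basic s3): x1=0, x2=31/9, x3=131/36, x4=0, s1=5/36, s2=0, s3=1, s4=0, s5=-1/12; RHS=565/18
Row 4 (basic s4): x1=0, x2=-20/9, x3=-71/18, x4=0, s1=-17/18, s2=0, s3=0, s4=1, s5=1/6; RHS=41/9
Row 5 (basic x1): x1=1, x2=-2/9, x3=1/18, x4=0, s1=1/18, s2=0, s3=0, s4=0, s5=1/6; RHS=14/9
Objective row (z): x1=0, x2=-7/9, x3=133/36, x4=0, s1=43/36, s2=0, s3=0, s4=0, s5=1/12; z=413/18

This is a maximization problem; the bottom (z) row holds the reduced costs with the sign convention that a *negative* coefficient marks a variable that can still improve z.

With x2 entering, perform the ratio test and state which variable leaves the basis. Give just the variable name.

Ratios: row 1 (x4): (43/18)/(4/9) = 43/8; row 2 (s2): (14/9)/(25/9) = 14/25; row 3 (s3): (565/18)/(31/9) = 565/62; row 4 (s4): entry -20/9 ≤ 0, skip; row 5 (x1): entry -2/9 ≤ 0, skip.
Minimum ratio 14/25 is in the s2 row, so s2 leaves.

s2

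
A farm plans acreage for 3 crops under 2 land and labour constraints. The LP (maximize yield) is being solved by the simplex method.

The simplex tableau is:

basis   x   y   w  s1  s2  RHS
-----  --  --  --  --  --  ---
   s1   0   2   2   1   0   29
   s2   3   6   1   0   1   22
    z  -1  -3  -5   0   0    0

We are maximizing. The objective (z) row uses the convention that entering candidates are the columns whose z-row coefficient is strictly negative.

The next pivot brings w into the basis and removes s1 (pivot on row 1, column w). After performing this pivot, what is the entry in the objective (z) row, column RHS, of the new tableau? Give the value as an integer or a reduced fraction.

145/2

Pivot element is row 1, column w: 2.
Normalize row 1: new (row 1, RHS) = 29/2 = 29/2.
z-row ← z-row − (-5)·(new row 1): 0 − (-5)·(29/2) = 145/2.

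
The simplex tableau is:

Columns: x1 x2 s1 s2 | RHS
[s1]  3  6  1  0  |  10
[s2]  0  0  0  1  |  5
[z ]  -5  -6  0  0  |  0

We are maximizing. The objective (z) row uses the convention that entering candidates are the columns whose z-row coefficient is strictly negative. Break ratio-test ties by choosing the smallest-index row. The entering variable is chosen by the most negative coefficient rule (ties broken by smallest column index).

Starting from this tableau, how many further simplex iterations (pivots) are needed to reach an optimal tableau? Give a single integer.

pivot: x2 in, s1 out → z = 10
pivot: x1 in, x2 out → z = 50/3
No improving column remains; optimal.

2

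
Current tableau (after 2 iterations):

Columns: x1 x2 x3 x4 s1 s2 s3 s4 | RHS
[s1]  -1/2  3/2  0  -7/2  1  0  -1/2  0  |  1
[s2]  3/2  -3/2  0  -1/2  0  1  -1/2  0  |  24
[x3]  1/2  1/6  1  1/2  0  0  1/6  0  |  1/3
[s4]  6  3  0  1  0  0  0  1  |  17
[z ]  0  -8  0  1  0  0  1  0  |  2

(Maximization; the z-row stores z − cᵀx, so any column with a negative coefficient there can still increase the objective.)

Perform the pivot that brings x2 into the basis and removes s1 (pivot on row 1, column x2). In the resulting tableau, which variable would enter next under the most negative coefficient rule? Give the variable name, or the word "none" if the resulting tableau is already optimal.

Pivot element 3/2. New z-row = old z-row − (-8)·(row 1/(3/2)).
Updated z-row coefficients: x1: -8/3, x2: 0, x3: 0, x4: -53/3, s1: 16/3, s2: 0, s3: -5/3, s4: 0.
The most negative is -53/3 in column x4, so x4 would enter next.

x4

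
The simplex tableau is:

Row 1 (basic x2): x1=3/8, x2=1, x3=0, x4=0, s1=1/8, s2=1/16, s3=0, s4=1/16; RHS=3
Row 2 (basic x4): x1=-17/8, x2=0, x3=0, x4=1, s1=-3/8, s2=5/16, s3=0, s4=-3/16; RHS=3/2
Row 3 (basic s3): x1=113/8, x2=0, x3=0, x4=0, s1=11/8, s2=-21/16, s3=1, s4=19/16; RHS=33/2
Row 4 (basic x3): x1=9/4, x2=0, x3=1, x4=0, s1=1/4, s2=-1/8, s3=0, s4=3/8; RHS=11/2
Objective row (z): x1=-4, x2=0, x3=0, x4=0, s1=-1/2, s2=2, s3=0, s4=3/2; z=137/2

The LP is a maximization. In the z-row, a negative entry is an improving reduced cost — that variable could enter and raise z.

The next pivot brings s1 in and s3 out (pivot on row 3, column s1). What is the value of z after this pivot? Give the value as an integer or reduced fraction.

149/2

Minimum ratio for s1: (33/2)/(11/8) = 12.
z changes by −(z-row coeff of s1)·ratio = −(-1/2)·12 = 6.
New z = 137/2 + 6 = 149/2.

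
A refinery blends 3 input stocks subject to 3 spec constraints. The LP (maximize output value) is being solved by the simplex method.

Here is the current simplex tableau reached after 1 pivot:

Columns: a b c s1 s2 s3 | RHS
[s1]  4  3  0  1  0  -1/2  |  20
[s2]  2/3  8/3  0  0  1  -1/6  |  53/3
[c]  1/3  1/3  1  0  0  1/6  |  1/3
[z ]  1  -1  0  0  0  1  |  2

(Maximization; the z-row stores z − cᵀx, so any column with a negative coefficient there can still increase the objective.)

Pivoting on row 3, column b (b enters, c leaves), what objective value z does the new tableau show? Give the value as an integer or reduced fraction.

3

Minimum ratio for b: (1/3)/(1/3) = 1.
z changes by −(z-row coeff of b)·ratio = −(-1)·1 = 1.
New z = 2 + 1 = 3.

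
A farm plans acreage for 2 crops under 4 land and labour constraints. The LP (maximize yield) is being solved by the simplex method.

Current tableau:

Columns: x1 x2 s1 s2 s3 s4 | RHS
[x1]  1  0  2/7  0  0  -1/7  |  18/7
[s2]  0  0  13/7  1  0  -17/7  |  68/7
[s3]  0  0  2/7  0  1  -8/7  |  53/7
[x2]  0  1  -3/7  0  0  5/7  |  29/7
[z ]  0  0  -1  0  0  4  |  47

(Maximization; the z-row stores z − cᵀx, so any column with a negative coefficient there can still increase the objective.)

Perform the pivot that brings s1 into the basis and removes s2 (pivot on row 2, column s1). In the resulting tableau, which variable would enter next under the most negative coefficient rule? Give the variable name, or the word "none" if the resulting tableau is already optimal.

Pivot element 13/7. New z-row = old z-row − (-1)·(row 2/(13/7)).
Updated z-row coefficients: x1: 0, x2: 0, s1: 0, s2: 7/13, s3: 0, s4: 35/13.
No coefficient is strictly negative; the tableau after this pivot is optimal.

none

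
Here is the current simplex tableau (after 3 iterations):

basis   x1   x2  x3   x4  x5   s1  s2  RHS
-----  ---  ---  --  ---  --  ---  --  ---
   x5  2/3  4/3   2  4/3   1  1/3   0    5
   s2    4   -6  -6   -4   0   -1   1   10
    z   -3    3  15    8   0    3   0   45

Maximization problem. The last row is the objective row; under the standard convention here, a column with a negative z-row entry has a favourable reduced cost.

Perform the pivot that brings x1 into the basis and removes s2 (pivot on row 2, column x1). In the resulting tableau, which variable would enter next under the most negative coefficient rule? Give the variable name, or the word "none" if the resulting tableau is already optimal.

x2

Pivot element 4. New z-row = old z-row − (-3)·(row 2/4).
Updated z-row coefficients: x1: 0, x2: -3/2, x3: 21/2, x4: 5, x5: 0, s1: 9/4, s2: 3/4.
The most negative is -3/2 in column x2, so x2 would enter next.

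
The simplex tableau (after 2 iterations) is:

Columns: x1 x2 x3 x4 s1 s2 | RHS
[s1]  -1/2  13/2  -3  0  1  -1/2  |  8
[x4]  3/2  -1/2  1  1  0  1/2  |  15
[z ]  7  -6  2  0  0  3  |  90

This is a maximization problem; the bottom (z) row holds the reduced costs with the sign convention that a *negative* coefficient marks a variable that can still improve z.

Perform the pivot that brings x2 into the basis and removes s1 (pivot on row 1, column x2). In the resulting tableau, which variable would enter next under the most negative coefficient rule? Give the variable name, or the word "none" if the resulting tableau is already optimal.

Pivot element 13/2. New z-row = old z-row − (-6)·(row 1/(13/2)).
Updated z-row coefficients: x1: 85/13, x2: 0, x3: -10/13, x4: 0, s1: 12/13, s2: 33/13.
The most negative is -10/13 in column x3, so x3 would enter next.

x3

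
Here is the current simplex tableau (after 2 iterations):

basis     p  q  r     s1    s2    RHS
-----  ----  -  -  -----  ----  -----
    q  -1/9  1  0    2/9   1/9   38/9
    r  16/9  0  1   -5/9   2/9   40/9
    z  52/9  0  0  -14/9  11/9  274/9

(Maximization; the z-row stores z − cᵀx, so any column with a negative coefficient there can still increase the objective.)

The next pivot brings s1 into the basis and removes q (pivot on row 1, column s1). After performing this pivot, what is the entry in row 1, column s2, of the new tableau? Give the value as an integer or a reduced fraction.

1/2

Pivot element is row 1, column s1: 2/9.
Normalize row 1: new (row 1, s2) = (1/9)/(2/9) = 1/2.
Row 1 is the pivot row, so the entry is 1/2.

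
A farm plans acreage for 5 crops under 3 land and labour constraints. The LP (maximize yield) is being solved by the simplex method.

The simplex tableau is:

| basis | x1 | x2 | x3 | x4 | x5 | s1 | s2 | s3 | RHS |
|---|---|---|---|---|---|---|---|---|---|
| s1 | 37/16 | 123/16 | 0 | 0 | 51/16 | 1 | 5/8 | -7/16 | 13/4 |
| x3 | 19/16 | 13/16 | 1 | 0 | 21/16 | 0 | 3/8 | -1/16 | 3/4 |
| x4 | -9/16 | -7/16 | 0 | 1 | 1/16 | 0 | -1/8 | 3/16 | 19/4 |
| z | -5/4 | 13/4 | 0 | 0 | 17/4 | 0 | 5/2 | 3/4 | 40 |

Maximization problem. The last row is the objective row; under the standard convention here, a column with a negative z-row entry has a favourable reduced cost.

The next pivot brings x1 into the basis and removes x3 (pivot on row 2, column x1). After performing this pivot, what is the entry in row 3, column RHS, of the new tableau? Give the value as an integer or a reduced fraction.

Pivot element is row 2, column x1: 19/16.
Normalize row 2: new (row 2, RHS) = (3/4)/(19/16) = 12/19.
row 3 ← row 3 − (-9/16)·(new row 2): 19/4 − (-9/16)·(12/19) = 97/19.

97/19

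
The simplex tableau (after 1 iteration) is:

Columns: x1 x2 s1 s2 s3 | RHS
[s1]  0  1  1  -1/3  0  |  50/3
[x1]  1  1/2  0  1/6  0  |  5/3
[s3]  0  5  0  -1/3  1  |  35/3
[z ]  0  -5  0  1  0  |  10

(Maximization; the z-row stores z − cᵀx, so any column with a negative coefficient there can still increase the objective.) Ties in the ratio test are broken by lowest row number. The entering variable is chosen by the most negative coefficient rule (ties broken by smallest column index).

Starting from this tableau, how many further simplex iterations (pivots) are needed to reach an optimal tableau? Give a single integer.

1

pivot: x2 in, s3 out → z = 65/3
No improving column remains; optimal.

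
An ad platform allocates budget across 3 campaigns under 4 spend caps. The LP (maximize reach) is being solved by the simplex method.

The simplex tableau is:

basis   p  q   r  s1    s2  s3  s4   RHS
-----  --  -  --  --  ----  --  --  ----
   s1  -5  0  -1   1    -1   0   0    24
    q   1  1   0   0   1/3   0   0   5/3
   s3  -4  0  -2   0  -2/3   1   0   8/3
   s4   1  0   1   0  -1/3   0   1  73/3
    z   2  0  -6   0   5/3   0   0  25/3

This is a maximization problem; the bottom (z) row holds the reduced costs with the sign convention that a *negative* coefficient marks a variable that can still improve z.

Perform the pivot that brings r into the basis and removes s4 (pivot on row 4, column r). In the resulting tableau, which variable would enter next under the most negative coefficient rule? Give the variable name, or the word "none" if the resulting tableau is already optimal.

s2

Pivot element 1. New z-row = old z-row − (-6)·(row 4/1).
Updated z-row coefficients: p: 8, q: 0, r: 0, s1: 0, s2: -1/3, s3: 0, s4: 6.
The most negative is -1/3 in column s2, so s2 would enter next.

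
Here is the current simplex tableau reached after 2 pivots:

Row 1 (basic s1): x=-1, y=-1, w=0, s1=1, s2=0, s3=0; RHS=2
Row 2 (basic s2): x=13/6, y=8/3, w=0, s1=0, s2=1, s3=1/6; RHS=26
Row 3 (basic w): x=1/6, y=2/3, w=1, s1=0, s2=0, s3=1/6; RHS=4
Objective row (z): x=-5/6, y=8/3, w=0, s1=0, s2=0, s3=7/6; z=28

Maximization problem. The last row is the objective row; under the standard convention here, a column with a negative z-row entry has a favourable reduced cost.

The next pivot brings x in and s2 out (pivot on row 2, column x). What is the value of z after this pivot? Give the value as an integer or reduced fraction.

Minimum ratio for x: 26/(13/6) = 12.
z changes by −(z-row coeff of x)·ratio = −(-5/6)·12 = 10.
New z = 28 + 10 = 38.

38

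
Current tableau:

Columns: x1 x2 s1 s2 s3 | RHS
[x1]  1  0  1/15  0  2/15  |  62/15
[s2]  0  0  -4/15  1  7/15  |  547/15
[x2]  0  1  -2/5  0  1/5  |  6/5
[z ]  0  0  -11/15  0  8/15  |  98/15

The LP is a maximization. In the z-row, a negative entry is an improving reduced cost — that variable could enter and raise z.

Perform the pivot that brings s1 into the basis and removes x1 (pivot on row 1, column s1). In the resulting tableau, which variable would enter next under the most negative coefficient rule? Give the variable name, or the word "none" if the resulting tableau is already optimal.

none

Pivot element 1/15. New z-row = old z-row − (-11/15)·(row 1/(1/15)).
Updated z-row coefficients: x1: 11, x2: 0, s1: 0, s2: 0, s3: 2.
No coefficient is strictly negative; the tableau after this pivot is optimal.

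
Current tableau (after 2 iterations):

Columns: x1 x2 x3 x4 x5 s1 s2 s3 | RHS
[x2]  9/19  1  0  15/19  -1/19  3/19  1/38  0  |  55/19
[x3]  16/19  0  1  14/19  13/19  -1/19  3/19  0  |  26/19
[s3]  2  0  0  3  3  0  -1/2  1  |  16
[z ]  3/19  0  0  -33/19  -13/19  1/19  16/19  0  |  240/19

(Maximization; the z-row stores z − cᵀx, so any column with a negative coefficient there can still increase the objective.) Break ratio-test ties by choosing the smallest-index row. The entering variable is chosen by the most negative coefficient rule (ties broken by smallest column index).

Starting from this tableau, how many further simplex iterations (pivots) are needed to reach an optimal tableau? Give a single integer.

2

pivot: x4 in, x3 out → z = 111/7
pivot: s1 in, x2 out → z = 49/3
No improving column remains; optimal.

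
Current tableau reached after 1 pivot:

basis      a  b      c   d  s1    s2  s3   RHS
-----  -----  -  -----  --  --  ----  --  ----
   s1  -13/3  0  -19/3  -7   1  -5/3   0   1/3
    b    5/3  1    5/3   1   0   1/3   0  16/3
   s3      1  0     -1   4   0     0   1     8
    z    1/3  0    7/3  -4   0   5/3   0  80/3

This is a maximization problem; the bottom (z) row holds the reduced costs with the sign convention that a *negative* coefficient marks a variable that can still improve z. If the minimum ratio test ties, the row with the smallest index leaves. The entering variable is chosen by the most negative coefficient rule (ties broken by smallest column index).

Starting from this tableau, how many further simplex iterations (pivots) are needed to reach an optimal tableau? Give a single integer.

pivot: d in, s3 out → z = 104/3
No improving column remains; optimal.

1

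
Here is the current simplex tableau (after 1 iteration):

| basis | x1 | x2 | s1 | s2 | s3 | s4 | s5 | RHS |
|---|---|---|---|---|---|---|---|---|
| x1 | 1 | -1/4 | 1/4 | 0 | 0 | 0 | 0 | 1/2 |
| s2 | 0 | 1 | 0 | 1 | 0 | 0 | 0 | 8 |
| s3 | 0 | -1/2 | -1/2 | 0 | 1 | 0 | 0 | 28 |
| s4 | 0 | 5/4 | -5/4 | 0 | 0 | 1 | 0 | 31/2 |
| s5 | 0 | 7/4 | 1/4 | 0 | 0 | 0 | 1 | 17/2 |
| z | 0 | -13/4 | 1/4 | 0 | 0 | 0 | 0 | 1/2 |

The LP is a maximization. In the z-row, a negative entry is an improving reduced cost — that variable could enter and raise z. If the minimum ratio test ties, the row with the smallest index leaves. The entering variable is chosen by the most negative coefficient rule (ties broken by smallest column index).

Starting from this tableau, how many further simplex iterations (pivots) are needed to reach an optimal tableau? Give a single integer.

1

pivot: x2 in, s5 out → z = 114/7
No improving column remains; optimal.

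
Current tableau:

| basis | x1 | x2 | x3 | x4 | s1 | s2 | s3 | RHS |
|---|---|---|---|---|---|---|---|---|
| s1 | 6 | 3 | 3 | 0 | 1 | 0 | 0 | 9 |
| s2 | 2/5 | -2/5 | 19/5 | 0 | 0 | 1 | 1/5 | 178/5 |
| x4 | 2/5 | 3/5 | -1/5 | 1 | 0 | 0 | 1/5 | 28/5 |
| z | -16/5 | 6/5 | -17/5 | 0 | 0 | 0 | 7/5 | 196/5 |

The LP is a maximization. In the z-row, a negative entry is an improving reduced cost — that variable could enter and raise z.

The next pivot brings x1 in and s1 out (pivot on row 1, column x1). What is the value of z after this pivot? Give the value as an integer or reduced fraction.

44

Minimum ratio for x1: 9/6 = 3/2.
z changes by −(z-row coeff of x1)·ratio = −(-16/5)·(3/2) = 24/5.
New z = 196/5 + (24/5) = 44.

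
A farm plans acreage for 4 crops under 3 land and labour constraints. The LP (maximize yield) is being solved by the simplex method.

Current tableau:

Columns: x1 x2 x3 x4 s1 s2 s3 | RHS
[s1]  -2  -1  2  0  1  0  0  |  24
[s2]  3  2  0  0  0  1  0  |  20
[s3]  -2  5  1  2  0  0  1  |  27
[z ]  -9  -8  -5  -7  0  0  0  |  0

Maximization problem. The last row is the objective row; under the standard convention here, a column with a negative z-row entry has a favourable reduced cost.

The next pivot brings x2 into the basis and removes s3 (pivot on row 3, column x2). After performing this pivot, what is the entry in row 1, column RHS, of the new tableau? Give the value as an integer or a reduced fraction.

Pivot element is row 3, column x2: 5.
Normalize row 3: new (row 3, RHS) = 27/5 = 27/5.
row 1 ← row 1 − (-1)·(new row 3): 24 − (-1)·(27/5) = 147/5.

147/5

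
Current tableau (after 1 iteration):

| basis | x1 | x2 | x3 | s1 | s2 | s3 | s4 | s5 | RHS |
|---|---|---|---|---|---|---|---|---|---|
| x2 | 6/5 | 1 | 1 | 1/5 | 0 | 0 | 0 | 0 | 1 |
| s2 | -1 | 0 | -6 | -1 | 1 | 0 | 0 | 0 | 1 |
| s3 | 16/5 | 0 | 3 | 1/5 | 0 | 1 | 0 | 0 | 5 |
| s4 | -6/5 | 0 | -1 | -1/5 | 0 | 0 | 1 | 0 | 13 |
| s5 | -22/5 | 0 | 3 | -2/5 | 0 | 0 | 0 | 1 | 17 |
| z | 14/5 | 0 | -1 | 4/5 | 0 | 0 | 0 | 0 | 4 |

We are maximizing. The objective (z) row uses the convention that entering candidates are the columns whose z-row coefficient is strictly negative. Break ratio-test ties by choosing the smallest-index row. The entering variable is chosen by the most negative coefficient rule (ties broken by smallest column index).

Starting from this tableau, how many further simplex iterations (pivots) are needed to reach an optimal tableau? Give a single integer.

pivot: x3 in, x2 out → z = 5
No improving column remains; optimal.

1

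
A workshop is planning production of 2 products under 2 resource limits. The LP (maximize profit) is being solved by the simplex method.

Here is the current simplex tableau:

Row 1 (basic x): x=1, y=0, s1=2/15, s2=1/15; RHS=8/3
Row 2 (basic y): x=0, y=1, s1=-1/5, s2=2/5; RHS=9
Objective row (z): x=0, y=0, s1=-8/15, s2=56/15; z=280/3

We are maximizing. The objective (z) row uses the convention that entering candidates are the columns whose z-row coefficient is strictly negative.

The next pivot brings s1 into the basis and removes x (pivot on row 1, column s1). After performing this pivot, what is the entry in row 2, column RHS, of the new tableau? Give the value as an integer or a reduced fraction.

13

Pivot element is row 1, column s1: 2/15.
Normalize row 1: new (row 1, RHS) = (8/3)/(2/15) = 20.
row 2 ← row 2 − (-1/5)·(new row 1): 9 − (-1/5)·20 = 13.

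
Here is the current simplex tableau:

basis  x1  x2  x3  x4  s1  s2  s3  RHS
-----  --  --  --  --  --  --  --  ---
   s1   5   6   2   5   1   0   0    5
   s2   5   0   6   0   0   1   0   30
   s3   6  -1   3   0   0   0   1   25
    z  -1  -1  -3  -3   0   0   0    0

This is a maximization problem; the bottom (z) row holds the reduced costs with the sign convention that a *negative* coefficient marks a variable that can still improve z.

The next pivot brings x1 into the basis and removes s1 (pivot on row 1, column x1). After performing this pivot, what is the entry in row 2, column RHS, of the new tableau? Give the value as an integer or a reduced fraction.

Pivot element is row 1, column x1: 5.
Normalize row 1: new (row 1, RHS) = 5/5 = 1.
row 2 ← row 2 − 5·(new row 1): 30 − 5·1 = 25.

25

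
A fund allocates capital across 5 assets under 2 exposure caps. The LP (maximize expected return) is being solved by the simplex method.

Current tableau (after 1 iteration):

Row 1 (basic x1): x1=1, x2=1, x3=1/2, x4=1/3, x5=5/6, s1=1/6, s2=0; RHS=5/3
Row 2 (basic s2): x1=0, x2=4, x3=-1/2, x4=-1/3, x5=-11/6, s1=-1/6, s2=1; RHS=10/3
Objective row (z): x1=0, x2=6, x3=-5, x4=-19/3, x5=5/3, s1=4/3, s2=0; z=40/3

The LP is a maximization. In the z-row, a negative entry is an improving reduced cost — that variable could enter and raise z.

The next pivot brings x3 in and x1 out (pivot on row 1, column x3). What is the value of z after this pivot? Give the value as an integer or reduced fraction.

30

Minimum ratio for x3: (5/3)/(1/2) = 10/3.
z changes by −(z-row coeff of x3)·ratio = −(-5)·(10/3) = 50/3.
New z = 40/3 + (50/3) = 30.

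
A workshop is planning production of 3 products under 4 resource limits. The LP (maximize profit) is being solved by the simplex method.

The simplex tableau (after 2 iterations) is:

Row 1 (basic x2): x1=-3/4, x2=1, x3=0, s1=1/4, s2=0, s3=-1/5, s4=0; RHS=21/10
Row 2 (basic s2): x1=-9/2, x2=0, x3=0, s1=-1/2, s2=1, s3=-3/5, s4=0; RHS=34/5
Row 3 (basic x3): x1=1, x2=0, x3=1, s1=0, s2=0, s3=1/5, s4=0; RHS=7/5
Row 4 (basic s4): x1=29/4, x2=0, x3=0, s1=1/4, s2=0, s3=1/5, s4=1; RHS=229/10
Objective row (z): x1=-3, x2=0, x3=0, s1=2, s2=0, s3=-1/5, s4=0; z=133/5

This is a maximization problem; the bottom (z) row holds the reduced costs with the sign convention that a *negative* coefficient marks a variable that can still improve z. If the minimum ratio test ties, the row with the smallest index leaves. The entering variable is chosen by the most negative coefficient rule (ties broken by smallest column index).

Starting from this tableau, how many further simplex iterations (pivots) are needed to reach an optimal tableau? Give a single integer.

pivot: x1 in, x3 out → z = 154/5
No improving column remains; optimal.

1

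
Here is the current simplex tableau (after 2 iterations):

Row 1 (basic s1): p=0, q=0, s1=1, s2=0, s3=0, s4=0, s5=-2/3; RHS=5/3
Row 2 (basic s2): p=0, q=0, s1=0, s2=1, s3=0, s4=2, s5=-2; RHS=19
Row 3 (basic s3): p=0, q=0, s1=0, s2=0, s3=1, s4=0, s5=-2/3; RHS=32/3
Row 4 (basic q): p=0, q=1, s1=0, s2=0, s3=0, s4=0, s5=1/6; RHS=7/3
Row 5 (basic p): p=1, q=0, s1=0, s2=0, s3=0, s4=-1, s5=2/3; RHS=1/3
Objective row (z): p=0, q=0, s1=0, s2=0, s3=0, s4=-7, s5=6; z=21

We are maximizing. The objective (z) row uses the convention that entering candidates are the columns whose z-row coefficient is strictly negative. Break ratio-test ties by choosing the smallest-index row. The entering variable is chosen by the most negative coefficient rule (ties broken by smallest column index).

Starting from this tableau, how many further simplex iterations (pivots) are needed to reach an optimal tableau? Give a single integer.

pivot: s4 in, s2 out → z = 175/2
pivot: s5 in, q out → z = 203/2
No improving column remains; optimal.

2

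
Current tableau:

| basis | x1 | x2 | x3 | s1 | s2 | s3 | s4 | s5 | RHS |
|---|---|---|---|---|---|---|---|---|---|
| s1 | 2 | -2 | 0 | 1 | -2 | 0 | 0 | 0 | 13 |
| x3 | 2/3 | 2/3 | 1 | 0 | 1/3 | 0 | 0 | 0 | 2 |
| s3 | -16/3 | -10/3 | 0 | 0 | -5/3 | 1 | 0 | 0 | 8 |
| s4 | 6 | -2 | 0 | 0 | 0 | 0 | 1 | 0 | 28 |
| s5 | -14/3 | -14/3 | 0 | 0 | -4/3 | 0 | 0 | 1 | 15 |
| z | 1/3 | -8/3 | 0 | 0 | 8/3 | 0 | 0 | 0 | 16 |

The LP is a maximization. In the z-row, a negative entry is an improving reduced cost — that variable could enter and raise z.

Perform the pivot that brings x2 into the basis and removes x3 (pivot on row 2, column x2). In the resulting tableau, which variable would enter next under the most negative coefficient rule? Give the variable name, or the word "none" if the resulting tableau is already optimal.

none

Pivot element 2/3. New z-row = old z-row − (-8/3)·(row 2/(2/3)).
Updated z-row coefficients: x1: 3, x2: 0, x3: 4, s1: 0, s2: 4, s3: 0, s4: 0, s5: 0.
No coefficient is strictly negative; the tableau after this pivot is optimal.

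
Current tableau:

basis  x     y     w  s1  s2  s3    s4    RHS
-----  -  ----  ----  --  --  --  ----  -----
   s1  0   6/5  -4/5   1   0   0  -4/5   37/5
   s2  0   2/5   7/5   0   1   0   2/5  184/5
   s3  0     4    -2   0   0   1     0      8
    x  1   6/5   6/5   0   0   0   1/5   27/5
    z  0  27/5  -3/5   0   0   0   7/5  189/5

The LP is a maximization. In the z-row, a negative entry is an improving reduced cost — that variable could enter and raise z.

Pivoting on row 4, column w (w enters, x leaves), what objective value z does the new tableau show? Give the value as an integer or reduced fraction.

81/2

Minimum ratio for w: (27/5)/(6/5) = 9/2.
z changes by −(z-row coeff of w)·ratio = −(-3/5)·(9/2) = 27/10.
New z = 189/5 + (27/10) = 81/2.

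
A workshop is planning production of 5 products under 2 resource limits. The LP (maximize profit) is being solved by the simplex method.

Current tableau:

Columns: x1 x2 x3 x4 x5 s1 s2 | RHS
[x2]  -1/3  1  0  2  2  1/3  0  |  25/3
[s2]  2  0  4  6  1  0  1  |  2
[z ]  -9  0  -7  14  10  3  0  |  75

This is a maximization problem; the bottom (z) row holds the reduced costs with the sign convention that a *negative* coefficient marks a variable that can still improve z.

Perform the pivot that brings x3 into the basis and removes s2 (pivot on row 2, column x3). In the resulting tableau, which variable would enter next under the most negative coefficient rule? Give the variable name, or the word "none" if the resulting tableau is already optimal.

Pivot element 4. New z-row = old z-row − (-7)·(row 2/4).
Updated z-row coefficients: x1: -11/2, x2: 0, x3: 0, x4: 49/2, x5: 47/4, s1: 3, s2: 7/4.
The most negative is -11/2 in column x1, so x1 would enter next.

x1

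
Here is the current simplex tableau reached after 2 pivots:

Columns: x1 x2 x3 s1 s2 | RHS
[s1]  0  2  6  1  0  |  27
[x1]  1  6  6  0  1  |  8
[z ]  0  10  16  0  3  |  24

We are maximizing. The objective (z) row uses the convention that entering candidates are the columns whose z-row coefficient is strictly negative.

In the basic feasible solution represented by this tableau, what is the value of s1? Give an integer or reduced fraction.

s1 is basic (row 1); its value is the RHS of that row: 27.

27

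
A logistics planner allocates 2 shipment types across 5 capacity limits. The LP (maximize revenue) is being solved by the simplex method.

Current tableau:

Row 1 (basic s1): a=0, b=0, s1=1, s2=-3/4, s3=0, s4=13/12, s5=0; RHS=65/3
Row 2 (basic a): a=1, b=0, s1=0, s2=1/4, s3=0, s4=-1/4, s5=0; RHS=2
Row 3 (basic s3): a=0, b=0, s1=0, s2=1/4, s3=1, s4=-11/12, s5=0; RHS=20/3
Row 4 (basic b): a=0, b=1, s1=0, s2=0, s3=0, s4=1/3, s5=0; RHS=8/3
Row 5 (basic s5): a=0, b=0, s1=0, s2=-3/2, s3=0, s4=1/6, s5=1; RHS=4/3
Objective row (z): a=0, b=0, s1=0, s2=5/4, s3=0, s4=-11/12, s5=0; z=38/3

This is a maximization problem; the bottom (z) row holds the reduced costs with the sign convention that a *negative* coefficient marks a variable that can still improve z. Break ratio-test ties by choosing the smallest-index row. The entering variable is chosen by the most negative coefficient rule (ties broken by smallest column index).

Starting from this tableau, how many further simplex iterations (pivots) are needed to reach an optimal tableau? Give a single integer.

1

pivot: s4 in, b out → z = 20
No improving column remains; optimal.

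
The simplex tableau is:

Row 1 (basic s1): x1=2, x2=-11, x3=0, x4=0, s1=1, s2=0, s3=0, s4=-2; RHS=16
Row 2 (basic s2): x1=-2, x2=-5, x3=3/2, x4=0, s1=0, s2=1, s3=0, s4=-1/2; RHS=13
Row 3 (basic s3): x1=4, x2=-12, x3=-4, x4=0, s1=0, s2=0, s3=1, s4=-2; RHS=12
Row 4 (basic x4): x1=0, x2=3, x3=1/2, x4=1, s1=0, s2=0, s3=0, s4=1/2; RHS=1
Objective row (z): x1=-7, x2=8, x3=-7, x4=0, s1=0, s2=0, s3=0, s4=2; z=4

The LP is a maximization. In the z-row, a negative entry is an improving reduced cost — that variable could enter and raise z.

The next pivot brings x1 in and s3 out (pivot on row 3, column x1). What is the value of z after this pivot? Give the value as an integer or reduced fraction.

25

Minimum ratio for x1: 12/4 = 3.
z changes by −(z-row coeff of x1)·ratio = −(-7)·3 = 21.
New z = 4 + 21 = 25.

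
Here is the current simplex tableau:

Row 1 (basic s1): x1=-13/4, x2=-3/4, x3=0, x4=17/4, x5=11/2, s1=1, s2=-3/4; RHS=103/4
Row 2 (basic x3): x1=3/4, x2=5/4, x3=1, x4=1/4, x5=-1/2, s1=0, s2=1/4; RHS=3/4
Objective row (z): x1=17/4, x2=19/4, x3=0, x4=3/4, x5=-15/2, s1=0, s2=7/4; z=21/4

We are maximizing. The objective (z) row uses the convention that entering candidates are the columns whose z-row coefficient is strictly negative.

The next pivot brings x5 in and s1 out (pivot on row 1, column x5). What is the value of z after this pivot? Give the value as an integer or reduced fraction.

444/11

Minimum ratio for x5: (103/4)/(11/2) = 103/22.
z changes by −(z-row coeff of x5)·ratio = −(-15/2)·(103/22) = 1545/44.
New z = 21/4 + (1545/44) = 444/11.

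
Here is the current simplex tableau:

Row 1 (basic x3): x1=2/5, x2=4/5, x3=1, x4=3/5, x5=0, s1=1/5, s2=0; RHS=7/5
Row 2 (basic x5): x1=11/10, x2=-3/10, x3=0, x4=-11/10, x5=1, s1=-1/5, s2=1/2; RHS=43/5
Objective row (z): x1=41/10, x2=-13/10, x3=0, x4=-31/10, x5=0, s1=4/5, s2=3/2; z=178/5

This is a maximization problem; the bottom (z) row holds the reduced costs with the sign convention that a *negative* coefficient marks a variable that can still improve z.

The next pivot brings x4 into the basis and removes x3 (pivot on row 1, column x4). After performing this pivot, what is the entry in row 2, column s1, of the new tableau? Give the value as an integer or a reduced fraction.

Pivot element is row 1, column x4: 3/5.
Normalize row 1: new (row 1, s1) = (1/5)/(3/5) = 1/3.
row 2 ← row 2 − (-11/10)·(new row 1): -1/5 − (-11/10)·(1/3) = 1/6.

1/6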